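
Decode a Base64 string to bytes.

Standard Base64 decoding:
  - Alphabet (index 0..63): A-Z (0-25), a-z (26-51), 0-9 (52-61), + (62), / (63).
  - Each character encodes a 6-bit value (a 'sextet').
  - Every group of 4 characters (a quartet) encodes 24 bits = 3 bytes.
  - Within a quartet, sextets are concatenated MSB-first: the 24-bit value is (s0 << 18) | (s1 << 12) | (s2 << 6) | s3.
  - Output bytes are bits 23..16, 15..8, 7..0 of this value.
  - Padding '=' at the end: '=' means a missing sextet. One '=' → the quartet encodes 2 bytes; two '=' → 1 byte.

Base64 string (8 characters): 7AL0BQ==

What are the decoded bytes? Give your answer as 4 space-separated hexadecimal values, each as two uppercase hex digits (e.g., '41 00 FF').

After char 0 ('7'=59): chars_in_quartet=1 acc=0x3B bytes_emitted=0
After char 1 ('A'=0): chars_in_quartet=2 acc=0xEC0 bytes_emitted=0
After char 2 ('L'=11): chars_in_quartet=3 acc=0x3B00B bytes_emitted=0
After char 3 ('0'=52): chars_in_quartet=4 acc=0xEC02F4 -> emit EC 02 F4, reset; bytes_emitted=3
After char 4 ('B'=1): chars_in_quartet=1 acc=0x1 bytes_emitted=3
After char 5 ('Q'=16): chars_in_quartet=2 acc=0x50 bytes_emitted=3
Padding '==': partial quartet acc=0x50 -> emit 05; bytes_emitted=4

Answer: EC 02 F4 05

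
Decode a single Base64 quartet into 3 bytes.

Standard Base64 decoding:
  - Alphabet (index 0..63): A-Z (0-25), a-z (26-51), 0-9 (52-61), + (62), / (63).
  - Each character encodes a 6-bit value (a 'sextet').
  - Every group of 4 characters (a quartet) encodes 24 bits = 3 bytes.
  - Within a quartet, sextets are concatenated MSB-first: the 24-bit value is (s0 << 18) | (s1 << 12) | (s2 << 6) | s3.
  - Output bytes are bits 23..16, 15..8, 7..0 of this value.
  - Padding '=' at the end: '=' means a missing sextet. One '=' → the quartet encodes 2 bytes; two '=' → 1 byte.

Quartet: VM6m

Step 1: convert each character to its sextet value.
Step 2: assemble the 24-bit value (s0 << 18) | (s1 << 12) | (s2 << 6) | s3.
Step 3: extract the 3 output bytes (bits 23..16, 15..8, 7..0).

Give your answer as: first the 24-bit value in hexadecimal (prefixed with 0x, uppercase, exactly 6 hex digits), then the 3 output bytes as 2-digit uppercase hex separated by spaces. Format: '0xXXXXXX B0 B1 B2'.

Answer: 0x54CEA6 54 CE A6

Derivation:
Sextets: V=21, M=12, 6=58, m=38
24-bit: (21<<18) | (12<<12) | (58<<6) | 38
      = 0x540000 | 0x00C000 | 0x000E80 | 0x000026
      = 0x54CEA6
Bytes: (v>>16)&0xFF=54, (v>>8)&0xFF=CE, v&0xFF=A6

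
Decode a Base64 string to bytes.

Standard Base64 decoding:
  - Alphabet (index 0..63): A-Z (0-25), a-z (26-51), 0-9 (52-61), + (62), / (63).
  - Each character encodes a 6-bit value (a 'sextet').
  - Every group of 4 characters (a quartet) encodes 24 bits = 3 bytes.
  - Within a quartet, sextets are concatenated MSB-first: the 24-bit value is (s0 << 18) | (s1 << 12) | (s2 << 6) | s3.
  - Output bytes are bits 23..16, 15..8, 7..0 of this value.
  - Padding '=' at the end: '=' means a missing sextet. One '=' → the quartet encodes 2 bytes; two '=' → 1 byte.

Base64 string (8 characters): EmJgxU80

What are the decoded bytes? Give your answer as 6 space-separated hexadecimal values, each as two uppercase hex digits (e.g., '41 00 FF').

Answer: 12 62 60 C5 4F 34

Derivation:
After char 0 ('E'=4): chars_in_quartet=1 acc=0x4 bytes_emitted=0
After char 1 ('m'=38): chars_in_quartet=2 acc=0x126 bytes_emitted=0
After char 2 ('J'=9): chars_in_quartet=3 acc=0x4989 bytes_emitted=0
After char 3 ('g'=32): chars_in_quartet=4 acc=0x126260 -> emit 12 62 60, reset; bytes_emitted=3
After char 4 ('x'=49): chars_in_quartet=1 acc=0x31 bytes_emitted=3
After char 5 ('U'=20): chars_in_quartet=2 acc=0xC54 bytes_emitted=3
After char 6 ('8'=60): chars_in_quartet=3 acc=0x3153C bytes_emitted=3
After char 7 ('0'=52): chars_in_quartet=4 acc=0xC54F34 -> emit C5 4F 34, reset; bytes_emitted=6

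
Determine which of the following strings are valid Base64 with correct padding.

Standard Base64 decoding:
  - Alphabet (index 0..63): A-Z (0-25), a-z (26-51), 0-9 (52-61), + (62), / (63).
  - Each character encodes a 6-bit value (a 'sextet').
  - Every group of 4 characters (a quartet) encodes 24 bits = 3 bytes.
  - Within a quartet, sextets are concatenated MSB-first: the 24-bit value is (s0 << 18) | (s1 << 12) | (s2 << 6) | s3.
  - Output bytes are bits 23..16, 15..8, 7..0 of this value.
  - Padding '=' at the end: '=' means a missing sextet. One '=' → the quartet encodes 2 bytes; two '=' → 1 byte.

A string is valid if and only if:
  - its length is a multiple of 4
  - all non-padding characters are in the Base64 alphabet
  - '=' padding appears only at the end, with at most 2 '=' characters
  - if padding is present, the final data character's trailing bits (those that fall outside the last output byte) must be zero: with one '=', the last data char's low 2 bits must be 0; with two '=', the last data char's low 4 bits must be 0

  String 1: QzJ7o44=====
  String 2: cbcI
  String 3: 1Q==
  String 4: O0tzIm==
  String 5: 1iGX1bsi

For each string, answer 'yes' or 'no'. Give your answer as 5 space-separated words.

String 1: 'QzJ7o44=====' → invalid (5 pad chars (max 2))
String 2: 'cbcI' → valid
String 3: '1Q==' → valid
String 4: 'O0tzIm==' → invalid (bad trailing bits)
String 5: '1iGX1bsi' → valid

Answer: no yes yes no yes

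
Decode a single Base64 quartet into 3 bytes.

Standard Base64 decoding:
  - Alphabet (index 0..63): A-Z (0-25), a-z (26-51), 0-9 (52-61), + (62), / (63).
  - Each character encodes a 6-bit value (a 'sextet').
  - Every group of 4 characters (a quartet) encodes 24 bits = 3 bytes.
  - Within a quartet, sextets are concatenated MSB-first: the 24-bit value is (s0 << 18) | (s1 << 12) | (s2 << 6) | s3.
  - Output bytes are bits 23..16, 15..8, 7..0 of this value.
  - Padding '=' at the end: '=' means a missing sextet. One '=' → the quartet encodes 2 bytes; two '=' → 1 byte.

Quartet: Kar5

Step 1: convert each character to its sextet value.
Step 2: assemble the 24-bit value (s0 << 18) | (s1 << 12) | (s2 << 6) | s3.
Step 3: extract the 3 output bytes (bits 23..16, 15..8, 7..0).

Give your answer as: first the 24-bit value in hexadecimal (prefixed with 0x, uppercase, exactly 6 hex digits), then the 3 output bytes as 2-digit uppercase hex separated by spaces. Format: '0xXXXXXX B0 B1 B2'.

Sextets: K=10, a=26, r=43, 5=57
24-bit: (10<<18) | (26<<12) | (43<<6) | 57
      = 0x280000 | 0x01A000 | 0x000AC0 | 0x000039
      = 0x29AAF9
Bytes: (v>>16)&0xFF=29, (v>>8)&0xFF=AA, v&0xFF=F9

Answer: 0x29AAF9 29 AA F9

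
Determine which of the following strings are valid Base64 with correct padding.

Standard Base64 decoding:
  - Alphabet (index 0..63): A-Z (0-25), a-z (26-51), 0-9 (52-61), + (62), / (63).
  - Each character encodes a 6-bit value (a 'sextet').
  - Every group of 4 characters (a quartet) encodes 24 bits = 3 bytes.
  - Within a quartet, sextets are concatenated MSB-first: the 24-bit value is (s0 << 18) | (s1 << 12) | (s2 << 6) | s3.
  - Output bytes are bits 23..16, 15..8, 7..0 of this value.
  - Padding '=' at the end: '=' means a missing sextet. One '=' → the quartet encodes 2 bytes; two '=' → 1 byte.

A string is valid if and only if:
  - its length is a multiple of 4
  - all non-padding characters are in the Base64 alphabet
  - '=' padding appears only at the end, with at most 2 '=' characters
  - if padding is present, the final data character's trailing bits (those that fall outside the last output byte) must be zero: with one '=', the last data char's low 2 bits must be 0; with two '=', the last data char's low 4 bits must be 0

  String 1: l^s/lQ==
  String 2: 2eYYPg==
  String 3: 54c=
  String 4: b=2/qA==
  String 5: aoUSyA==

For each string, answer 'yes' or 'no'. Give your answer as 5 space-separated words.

String 1: 'l^s/lQ==' → invalid (bad char(s): ['^'])
String 2: '2eYYPg==' → valid
String 3: '54c=' → valid
String 4: 'b=2/qA==' → invalid (bad char(s): ['=']; '=' in middle)
String 5: 'aoUSyA==' → valid

Answer: no yes yes no yes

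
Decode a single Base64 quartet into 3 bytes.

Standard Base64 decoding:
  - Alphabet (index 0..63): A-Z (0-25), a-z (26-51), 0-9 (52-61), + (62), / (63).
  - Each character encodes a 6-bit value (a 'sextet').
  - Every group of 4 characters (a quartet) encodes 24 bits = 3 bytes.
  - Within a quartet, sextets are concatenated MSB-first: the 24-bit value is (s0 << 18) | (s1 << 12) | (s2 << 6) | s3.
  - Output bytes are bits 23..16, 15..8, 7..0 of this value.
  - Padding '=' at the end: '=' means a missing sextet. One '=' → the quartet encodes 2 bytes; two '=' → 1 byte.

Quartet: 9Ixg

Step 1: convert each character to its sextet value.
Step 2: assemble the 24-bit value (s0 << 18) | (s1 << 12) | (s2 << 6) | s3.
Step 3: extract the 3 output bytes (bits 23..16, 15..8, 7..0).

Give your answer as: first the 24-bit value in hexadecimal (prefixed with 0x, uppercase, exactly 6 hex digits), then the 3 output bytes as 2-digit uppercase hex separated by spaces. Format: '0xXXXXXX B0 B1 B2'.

Answer: 0xF48C60 F4 8C 60

Derivation:
Sextets: 9=61, I=8, x=49, g=32
24-bit: (61<<18) | (8<<12) | (49<<6) | 32
      = 0xF40000 | 0x008000 | 0x000C40 | 0x000020
      = 0xF48C60
Bytes: (v>>16)&0xFF=F4, (v>>8)&0xFF=8C, v&0xFF=60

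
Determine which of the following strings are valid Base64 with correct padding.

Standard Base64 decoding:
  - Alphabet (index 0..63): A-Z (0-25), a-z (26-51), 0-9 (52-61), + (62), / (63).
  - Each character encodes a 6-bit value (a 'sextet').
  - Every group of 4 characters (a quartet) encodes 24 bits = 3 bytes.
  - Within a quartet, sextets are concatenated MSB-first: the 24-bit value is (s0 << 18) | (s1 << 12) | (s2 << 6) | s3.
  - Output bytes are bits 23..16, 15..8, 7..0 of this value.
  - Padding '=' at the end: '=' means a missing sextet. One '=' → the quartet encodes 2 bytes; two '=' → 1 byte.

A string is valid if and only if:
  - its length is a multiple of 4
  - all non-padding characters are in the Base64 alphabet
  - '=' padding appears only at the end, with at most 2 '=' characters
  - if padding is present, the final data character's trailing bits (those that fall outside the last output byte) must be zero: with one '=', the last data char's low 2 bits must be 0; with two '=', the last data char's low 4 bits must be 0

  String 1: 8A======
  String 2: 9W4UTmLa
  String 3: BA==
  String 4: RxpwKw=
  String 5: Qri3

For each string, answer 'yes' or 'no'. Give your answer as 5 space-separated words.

String 1: '8A======' → invalid (6 pad chars (max 2))
String 2: '9W4UTmLa' → valid
String 3: 'BA==' → valid
String 4: 'RxpwKw=' → invalid (len=7 not mult of 4)
String 5: 'Qri3' → valid

Answer: no yes yes no yes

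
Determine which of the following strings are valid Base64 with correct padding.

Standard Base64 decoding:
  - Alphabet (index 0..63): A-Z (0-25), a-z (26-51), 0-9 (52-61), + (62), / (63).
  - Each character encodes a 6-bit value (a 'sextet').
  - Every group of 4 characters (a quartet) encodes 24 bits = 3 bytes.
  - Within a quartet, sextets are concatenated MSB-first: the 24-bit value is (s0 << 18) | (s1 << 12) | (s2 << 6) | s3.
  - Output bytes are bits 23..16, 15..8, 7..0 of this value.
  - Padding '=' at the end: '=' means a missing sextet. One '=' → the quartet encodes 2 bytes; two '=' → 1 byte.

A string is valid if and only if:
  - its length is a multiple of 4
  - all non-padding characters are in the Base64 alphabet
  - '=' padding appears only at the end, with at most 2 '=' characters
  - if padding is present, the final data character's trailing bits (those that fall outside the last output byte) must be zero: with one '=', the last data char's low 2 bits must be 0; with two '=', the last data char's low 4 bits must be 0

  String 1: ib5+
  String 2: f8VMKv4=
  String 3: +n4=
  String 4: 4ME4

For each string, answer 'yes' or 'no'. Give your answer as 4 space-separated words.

String 1: 'ib5+' → valid
String 2: 'f8VMKv4=' → valid
String 3: '+n4=' → valid
String 4: '4ME4' → valid

Answer: yes yes yes yes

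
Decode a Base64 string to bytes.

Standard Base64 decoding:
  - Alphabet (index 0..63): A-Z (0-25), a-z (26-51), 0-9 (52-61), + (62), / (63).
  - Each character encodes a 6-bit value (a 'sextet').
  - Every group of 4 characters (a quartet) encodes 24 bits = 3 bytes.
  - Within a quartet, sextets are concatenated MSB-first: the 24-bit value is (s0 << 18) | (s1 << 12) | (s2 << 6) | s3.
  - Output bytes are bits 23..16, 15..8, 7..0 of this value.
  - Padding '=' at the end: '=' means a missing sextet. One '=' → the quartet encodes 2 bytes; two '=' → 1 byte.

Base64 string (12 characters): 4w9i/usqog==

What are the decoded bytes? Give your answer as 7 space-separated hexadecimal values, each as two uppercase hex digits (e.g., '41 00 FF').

Answer: E3 0F 62 FE EB 2A A2

Derivation:
After char 0 ('4'=56): chars_in_quartet=1 acc=0x38 bytes_emitted=0
After char 1 ('w'=48): chars_in_quartet=2 acc=0xE30 bytes_emitted=0
After char 2 ('9'=61): chars_in_quartet=3 acc=0x38C3D bytes_emitted=0
After char 3 ('i'=34): chars_in_quartet=4 acc=0xE30F62 -> emit E3 0F 62, reset; bytes_emitted=3
After char 4 ('/'=63): chars_in_quartet=1 acc=0x3F bytes_emitted=3
After char 5 ('u'=46): chars_in_quartet=2 acc=0xFEE bytes_emitted=3
After char 6 ('s'=44): chars_in_quartet=3 acc=0x3FBAC bytes_emitted=3
After char 7 ('q'=42): chars_in_quartet=4 acc=0xFEEB2A -> emit FE EB 2A, reset; bytes_emitted=6
After char 8 ('o'=40): chars_in_quartet=1 acc=0x28 bytes_emitted=6
After char 9 ('g'=32): chars_in_quartet=2 acc=0xA20 bytes_emitted=6
Padding '==': partial quartet acc=0xA20 -> emit A2; bytes_emitted=7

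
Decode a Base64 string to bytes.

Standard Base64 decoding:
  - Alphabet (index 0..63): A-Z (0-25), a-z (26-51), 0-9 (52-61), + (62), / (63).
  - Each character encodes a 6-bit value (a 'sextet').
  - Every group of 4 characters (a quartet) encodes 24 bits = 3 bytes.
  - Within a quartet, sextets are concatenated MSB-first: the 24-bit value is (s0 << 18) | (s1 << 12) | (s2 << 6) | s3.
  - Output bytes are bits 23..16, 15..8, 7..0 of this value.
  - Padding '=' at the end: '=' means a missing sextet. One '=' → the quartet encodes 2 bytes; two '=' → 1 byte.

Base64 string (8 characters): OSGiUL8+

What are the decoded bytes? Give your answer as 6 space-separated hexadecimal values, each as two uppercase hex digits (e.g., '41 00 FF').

After char 0 ('O'=14): chars_in_quartet=1 acc=0xE bytes_emitted=0
After char 1 ('S'=18): chars_in_quartet=2 acc=0x392 bytes_emitted=0
After char 2 ('G'=6): chars_in_quartet=3 acc=0xE486 bytes_emitted=0
After char 3 ('i'=34): chars_in_quartet=4 acc=0x3921A2 -> emit 39 21 A2, reset; bytes_emitted=3
After char 4 ('U'=20): chars_in_quartet=1 acc=0x14 bytes_emitted=3
After char 5 ('L'=11): chars_in_quartet=2 acc=0x50B bytes_emitted=3
After char 6 ('8'=60): chars_in_quartet=3 acc=0x142FC bytes_emitted=3
After char 7 ('+'=62): chars_in_quartet=4 acc=0x50BF3E -> emit 50 BF 3E, reset; bytes_emitted=6

Answer: 39 21 A2 50 BF 3E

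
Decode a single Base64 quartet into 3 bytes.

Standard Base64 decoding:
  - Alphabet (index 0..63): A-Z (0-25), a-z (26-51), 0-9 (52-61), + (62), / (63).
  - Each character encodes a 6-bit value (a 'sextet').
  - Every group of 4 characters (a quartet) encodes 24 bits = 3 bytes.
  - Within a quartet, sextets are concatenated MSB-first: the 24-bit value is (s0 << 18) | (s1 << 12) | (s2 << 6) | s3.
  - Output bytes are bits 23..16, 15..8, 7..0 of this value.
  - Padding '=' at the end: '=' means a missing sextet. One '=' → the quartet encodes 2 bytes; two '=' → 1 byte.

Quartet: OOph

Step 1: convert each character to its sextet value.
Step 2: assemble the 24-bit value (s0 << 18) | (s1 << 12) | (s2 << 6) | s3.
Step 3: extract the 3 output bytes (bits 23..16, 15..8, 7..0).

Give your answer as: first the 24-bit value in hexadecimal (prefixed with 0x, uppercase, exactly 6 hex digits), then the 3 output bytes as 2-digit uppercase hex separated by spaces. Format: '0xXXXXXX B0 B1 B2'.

Sextets: O=14, O=14, p=41, h=33
24-bit: (14<<18) | (14<<12) | (41<<6) | 33
      = 0x380000 | 0x00E000 | 0x000A40 | 0x000021
      = 0x38EA61
Bytes: (v>>16)&0xFF=38, (v>>8)&0xFF=EA, v&0xFF=61

Answer: 0x38EA61 38 EA 61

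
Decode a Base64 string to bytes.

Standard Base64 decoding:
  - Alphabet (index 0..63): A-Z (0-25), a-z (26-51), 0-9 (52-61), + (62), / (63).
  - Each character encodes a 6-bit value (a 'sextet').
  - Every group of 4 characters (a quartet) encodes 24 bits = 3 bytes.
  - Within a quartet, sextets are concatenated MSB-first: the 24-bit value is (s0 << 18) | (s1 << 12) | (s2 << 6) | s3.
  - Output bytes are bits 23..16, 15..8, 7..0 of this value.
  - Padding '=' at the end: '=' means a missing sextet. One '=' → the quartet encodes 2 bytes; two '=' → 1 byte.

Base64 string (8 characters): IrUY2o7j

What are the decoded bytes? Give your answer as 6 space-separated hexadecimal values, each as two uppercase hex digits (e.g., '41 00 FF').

After char 0 ('I'=8): chars_in_quartet=1 acc=0x8 bytes_emitted=0
After char 1 ('r'=43): chars_in_quartet=2 acc=0x22B bytes_emitted=0
After char 2 ('U'=20): chars_in_quartet=3 acc=0x8AD4 bytes_emitted=0
After char 3 ('Y'=24): chars_in_quartet=4 acc=0x22B518 -> emit 22 B5 18, reset; bytes_emitted=3
After char 4 ('2'=54): chars_in_quartet=1 acc=0x36 bytes_emitted=3
After char 5 ('o'=40): chars_in_quartet=2 acc=0xDA8 bytes_emitted=3
After char 6 ('7'=59): chars_in_quartet=3 acc=0x36A3B bytes_emitted=3
After char 7 ('j'=35): chars_in_quartet=4 acc=0xDA8EE3 -> emit DA 8E E3, reset; bytes_emitted=6

Answer: 22 B5 18 DA 8E E3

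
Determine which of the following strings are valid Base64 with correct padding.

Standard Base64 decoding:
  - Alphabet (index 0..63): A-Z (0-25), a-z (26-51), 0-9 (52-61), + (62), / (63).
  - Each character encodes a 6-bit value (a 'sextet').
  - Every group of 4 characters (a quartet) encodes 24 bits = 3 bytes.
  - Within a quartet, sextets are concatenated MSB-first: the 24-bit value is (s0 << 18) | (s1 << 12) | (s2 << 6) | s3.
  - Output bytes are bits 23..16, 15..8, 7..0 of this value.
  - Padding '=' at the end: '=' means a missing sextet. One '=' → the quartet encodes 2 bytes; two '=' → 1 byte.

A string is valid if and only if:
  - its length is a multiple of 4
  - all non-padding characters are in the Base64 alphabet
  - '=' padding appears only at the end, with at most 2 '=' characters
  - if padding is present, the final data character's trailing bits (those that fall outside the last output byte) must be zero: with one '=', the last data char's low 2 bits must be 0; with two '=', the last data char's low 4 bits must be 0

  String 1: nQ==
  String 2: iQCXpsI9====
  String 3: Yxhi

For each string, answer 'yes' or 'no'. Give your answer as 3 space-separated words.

String 1: 'nQ==' → valid
String 2: 'iQCXpsI9====' → invalid (4 pad chars (max 2))
String 3: 'Yxhi' → valid

Answer: yes no yes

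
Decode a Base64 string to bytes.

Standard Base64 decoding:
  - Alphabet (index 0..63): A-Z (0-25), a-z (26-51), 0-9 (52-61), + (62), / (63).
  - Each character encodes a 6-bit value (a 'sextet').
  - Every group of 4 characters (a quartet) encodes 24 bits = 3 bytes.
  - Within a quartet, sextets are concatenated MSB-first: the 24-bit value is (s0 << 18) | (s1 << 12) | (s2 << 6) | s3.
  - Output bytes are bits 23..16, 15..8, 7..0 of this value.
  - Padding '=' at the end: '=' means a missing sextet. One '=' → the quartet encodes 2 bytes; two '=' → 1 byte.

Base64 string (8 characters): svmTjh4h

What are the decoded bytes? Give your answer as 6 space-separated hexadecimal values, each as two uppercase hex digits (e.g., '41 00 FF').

After char 0 ('s'=44): chars_in_quartet=1 acc=0x2C bytes_emitted=0
After char 1 ('v'=47): chars_in_quartet=2 acc=0xB2F bytes_emitted=0
After char 2 ('m'=38): chars_in_quartet=3 acc=0x2CBE6 bytes_emitted=0
After char 3 ('T'=19): chars_in_quartet=4 acc=0xB2F993 -> emit B2 F9 93, reset; bytes_emitted=3
After char 4 ('j'=35): chars_in_quartet=1 acc=0x23 bytes_emitted=3
After char 5 ('h'=33): chars_in_quartet=2 acc=0x8E1 bytes_emitted=3
After char 6 ('4'=56): chars_in_quartet=3 acc=0x23878 bytes_emitted=3
After char 7 ('h'=33): chars_in_quartet=4 acc=0x8E1E21 -> emit 8E 1E 21, reset; bytes_emitted=6

Answer: B2 F9 93 8E 1E 21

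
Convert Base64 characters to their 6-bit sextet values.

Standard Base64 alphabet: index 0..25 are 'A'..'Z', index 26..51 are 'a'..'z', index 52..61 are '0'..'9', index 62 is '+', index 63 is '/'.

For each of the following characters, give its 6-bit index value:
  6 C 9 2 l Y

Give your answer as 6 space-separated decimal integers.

'6': 0..9 range, 52 + ord('6') − ord('0') = 58
'C': A..Z range, ord('C') − ord('A') = 2
'9': 0..9 range, 52 + ord('9') − ord('0') = 61
'2': 0..9 range, 52 + ord('2') − ord('0') = 54
'l': a..z range, 26 + ord('l') − ord('a') = 37
'Y': A..Z range, ord('Y') − ord('A') = 24

Answer: 58 2 61 54 37 24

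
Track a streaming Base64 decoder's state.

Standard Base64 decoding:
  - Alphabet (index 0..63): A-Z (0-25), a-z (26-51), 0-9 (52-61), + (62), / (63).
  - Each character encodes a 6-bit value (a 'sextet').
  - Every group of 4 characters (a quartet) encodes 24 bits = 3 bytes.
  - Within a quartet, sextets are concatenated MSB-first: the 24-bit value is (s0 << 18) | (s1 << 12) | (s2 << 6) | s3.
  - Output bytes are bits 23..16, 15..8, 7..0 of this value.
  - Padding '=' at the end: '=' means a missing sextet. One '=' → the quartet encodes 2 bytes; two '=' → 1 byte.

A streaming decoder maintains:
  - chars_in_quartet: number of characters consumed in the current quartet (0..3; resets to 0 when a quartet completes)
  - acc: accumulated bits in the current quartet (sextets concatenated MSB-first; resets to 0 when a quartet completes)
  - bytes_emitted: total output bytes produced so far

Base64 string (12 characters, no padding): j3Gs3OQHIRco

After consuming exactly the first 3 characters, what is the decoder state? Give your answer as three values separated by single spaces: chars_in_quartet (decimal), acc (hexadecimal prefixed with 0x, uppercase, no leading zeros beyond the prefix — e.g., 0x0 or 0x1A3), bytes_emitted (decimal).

Answer: 3 0x23DC6 0

Derivation:
After char 0 ('j'=35): chars_in_quartet=1 acc=0x23 bytes_emitted=0
After char 1 ('3'=55): chars_in_quartet=2 acc=0x8F7 bytes_emitted=0
After char 2 ('G'=6): chars_in_quartet=3 acc=0x23DC6 bytes_emitted=0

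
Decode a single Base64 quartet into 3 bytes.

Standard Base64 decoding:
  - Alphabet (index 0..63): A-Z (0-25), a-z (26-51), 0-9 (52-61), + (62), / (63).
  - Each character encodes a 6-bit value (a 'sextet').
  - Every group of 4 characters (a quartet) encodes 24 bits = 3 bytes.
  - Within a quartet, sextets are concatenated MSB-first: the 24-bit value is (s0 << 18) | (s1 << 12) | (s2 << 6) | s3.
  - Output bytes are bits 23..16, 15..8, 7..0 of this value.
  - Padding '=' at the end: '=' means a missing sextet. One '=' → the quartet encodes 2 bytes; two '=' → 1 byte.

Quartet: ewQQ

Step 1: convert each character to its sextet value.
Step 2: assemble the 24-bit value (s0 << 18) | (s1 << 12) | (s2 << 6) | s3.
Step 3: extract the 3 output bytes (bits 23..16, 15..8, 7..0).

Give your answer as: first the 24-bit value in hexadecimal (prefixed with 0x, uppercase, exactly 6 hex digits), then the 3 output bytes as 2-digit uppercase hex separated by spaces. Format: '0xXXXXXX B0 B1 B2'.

Answer: 0x7B0410 7B 04 10

Derivation:
Sextets: e=30, w=48, Q=16, Q=16
24-bit: (30<<18) | (48<<12) | (16<<6) | 16
      = 0x780000 | 0x030000 | 0x000400 | 0x000010
      = 0x7B0410
Bytes: (v>>16)&0xFF=7B, (v>>8)&0xFF=04, v&0xFF=10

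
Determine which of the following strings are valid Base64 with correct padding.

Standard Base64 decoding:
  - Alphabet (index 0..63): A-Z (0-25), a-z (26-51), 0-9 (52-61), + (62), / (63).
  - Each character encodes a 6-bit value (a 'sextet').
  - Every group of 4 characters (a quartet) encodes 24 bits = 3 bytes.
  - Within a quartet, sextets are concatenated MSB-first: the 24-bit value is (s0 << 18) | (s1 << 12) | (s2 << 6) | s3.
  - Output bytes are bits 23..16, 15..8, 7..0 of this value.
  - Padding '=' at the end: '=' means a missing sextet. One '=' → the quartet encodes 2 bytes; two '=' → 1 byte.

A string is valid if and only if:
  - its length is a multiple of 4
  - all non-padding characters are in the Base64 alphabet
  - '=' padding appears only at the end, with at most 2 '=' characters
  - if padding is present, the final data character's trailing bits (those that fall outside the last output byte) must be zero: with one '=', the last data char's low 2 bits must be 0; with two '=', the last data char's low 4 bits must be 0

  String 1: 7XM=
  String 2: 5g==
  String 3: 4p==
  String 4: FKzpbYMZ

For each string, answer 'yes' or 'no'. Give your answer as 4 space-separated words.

Answer: yes yes no yes

Derivation:
String 1: '7XM=' → valid
String 2: '5g==' → valid
String 3: '4p==' → invalid (bad trailing bits)
String 4: 'FKzpbYMZ' → valid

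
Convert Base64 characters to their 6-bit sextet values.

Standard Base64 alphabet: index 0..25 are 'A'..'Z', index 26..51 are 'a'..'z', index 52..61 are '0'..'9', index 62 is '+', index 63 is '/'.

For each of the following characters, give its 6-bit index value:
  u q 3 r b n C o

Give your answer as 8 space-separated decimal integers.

Answer: 46 42 55 43 27 39 2 40

Derivation:
'u': a..z range, 26 + ord('u') − ord('a') = 46
'q': a..z range, 26 + ord('q') − ord('a') = 42
'3': 0..9 range, 52 + ord('3') − ord('0') = 55
'r': a..z range, 26 + ord('r') − ord('a') = 43
'b': a..z range, 26 + ord('b') − ord('a') = 27
'n': a..z range, 26 + ord('n') − ord('a') = 39
'C': A..Z range, ord('C') − ord('A') = 2
'o': a..z range, 26 + ord('o') − ord('a') = 40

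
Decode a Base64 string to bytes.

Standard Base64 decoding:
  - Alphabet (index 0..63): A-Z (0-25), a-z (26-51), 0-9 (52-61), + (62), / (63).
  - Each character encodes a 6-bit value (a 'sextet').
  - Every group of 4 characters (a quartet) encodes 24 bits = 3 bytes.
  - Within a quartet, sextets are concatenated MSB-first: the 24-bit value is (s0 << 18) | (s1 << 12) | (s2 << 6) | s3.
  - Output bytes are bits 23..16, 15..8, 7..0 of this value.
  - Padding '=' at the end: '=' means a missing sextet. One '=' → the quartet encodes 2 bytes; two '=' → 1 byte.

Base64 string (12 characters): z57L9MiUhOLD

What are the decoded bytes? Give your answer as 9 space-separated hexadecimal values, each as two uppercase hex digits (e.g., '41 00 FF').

After char 0 ('z'=51): chars_in_quartet=1 acc=0x33 bytes_emitted=0
After char 1 ('5'=57): chars_in_quartet=2 acc=0xCF9 bytes_emitted=0
After char 2 ('7'=59): chars_in_quartet=3 acc=0x33E7B bytes_emitted=0
After char 3 ('L'=11): chars_in_quartet=4 acc=0xCF9ECB -> emit CF 9E CB, reset; bytes_emitted=3
After char 4 ('9'=61): chars_in_quartet=1 acc=0x3D bytes_emitted=3
After char 5 ('M'=12): chars_in_quartet=2 acc=0xF4C bytes_emitted=3
After char 6 ('i'=34): chars_in_quartet=3 acc=0x3D322 bytes_emitted=3
After char 7 ('U'=20): chars_in_quartet=4 acc=0xF4C894 -> emit F4 C8 94, reset; bytes_emitted=6
After char 8 ('h'=33): chars_in_quartet=1 acc=0x21 bytes_emitted=6
After char 9 ('O'=14): chars_in_quartet=2 acc=0x84E bytes_emitted=6
After char 10 ('L'=11): chars_in_quartet=3 acc=0x2138B bytes_emitted=6
After char 11 ('D'=3): chars_in_quartet=4 acc=0x84E2C3 -> emit 84 E2 C3, reset; bytes_emitted=9

Answer: CF 9E CB F4 C8 94 84 E2 C3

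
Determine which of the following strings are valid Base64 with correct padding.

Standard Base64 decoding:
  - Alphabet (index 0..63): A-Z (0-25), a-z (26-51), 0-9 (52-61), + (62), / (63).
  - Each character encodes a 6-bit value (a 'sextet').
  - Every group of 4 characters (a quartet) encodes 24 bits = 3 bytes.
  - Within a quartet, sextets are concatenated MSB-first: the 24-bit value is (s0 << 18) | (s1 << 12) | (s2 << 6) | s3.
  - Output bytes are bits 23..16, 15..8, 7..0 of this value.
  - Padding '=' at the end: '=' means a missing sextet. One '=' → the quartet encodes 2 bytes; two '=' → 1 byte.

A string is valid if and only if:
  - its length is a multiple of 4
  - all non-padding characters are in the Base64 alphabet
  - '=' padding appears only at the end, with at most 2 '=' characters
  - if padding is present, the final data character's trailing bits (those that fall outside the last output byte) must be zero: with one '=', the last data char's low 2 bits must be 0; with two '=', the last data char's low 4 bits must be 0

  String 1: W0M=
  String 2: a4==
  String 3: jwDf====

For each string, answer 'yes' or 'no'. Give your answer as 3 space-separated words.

Answer: yes no no

Derivation:
String 1: 'W0M=' → valid
String 2: 'a4==' → invalid (bad trailing bits)
String 3: 'jwDf====' → invalid (4 pad chars (max 2))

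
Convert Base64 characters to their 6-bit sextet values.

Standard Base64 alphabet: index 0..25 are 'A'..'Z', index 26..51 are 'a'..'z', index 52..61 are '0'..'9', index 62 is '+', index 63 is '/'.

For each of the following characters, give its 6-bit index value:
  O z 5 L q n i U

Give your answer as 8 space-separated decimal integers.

'O': A..Z range, ord('O') − ord('A') = 14
'z': a..z range, 26 + ord('z') − ord('a') = 51
'5': 0..9 range, 52 + ord('5') − ord('0') = 57
'L': A..Z range, ord('L') − ord('A') = 11
'q': a..z range, 26 + ord('q') − ord('a') = 42
'n': a..z range, 26 + ord('n') − ord('a') = 39
'i': a..z range, 26 + ord('i') − ord('a') = 34
'U': A..Z range, ord('U') − ord('A') = 20

Answer: 14 51 57 11 42 39 34 20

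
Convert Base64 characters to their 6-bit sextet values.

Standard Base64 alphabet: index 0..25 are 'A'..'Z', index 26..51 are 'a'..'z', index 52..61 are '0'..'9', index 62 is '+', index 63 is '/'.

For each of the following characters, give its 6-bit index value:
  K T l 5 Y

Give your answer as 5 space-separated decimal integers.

'K': A..Z range, ord('K') − ord('A') = 10
'T': A..Z range, ord('T') − ord('A') = 19
'l': a..z range, 26 + ord('l') − ord('a') = 37
'5': 0..9 range, 52 + ord('5') − ord('0') = 57
'Y': A..Z range, ord('Y') − ord('A') = 24

Answer: 10 19 37 57 24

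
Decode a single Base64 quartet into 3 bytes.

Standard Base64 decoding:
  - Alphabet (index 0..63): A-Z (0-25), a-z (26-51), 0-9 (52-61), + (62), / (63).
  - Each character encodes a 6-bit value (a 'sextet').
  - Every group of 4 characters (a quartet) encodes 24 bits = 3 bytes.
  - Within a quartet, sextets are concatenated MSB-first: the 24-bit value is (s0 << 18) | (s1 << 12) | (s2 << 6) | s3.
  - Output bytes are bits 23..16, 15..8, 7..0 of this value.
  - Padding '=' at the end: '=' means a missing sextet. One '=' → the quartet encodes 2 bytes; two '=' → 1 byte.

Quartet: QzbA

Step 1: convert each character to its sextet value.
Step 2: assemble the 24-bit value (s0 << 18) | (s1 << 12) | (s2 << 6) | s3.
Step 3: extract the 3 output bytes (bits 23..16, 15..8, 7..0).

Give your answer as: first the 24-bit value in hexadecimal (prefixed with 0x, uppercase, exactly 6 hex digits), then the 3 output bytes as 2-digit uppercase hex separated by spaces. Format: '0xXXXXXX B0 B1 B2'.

Sextets: Q=16, z=51, b=27, A=0
24-bit: (16<<18) | (51<<12) | (27<<6) | 0
      = 0x400000 | 0x033000 | 0x0006C0 | 0x000000
      = 0x4336C0
Bytes: (v>>16)&0xFF=43, (v>>8)&0xFF=36, v&0xFF=C0

Answer: 0x4336C0 43 36 C0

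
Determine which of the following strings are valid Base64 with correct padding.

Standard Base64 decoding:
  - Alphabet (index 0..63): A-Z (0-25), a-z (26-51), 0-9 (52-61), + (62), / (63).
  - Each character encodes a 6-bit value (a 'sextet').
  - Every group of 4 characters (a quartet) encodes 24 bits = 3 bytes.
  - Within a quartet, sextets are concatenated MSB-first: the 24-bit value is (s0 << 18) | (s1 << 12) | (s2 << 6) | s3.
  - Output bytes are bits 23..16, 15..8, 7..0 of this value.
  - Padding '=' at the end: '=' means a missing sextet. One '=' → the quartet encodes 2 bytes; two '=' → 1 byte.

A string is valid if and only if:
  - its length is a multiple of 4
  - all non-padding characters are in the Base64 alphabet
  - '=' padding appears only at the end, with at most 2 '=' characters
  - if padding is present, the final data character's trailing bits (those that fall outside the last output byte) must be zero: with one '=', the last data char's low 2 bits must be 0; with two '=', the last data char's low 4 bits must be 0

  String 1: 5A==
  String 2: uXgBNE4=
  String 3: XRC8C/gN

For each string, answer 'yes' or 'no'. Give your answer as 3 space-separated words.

String 1: '5A==' → valid
String 2: 'uXgBNE4=' → valid
String 3: 'XRC8C/gN' → valid

Answer: yes yes yes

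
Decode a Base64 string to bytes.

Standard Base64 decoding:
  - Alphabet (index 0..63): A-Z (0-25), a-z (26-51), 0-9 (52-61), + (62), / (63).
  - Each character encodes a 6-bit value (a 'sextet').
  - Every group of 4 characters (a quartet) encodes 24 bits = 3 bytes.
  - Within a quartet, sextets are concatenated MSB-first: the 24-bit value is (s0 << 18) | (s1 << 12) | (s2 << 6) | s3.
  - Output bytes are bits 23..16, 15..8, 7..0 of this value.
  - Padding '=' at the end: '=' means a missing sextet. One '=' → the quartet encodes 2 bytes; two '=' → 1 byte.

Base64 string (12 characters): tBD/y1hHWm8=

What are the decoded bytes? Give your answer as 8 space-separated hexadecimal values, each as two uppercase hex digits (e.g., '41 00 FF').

Answer: B4 10 FF CB 58 47 5A 6F

Derivation:
After char 0 ('t'=45): chars_in_quartet=1 acc=0x2D bytes_emitted=0
After char 1 ('B'=1): chars_in_quartet=2 acc=0xB41 bytes_emitted=0
After char 2 ('D'=3): chars_in_quartet=3 acc=0x2D043 bytes_emitted=0
After char 3 ('/'=63): chars_in_quartet=4 acc=0xB410FF -> emit B4 10 FF, reset; bytes_emitted=3
After char 4 ('y'=50): chars_in_quartet=1 acc=0x32 bytes_emitted=3
After char 5 ('1'=53): chars_in_quartet=2 acc=0xCB5 bytes_emitted=3
After char 6 ('h'=33): chars_in_quartet=3 acc=0x32D61 bytes_emitted=3
After char 7 ('H'=7): chars_in_quartet=4 acc=0xCB5847 -> emit CB 58 47, reset; bytes_emitted=6
After char 8 ('W'=22): chars_in_quartet=1 acc=0x16 bytes_emitted=6
After char 9 ('m'=38): chars_in_quartet=2 acc=0x5A6 bytes_emitted=6
After char 10 ('8'=60): chars_in_quartet=3 acc=0x169BC bytes_emitted=6
Padding '=': partial quartet acc=0x169BC -> emit 5A 6F; bytes_emitted=8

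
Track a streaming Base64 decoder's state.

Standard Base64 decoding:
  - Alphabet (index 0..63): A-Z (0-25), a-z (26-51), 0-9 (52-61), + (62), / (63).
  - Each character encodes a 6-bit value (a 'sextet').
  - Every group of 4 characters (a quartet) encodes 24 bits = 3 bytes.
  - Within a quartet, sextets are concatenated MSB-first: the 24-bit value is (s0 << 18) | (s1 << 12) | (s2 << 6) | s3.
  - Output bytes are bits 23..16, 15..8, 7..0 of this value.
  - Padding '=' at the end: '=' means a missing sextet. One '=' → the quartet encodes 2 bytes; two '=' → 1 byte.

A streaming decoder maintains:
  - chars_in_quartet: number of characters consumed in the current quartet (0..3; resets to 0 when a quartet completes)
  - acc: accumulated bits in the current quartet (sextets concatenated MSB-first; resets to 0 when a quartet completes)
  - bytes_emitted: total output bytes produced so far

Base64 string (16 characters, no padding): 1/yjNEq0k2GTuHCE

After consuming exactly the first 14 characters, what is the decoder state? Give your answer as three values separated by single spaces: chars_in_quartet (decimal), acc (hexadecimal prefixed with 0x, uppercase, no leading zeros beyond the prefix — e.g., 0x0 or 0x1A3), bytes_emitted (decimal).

After char 0 ('1'=53): chars_in_quartet=1 acc=0x35 bytes_emitted=0
After char 1 ('/'=63): chars_in_quartet=2 acc=0xD7F bytes_emitted=0
After char 2 ('y'=50): chars_in_quartet=3 acc=0x35FF2 bytes_emitted=0
After char 3 ('j'=35): chars_in_quartet=4 acc=0xD7FCA3 -> emit D7 FC A3, reset; bytes_emitted=3
After char 4 ('N'=13): chars_in_quartet=1 acc=0xD bytes_emitted=3
After char 5 ('E'=4): chars_in_quartet=2 acc=0x344 bytes_emitted=3
After char 6 ('q'=42): chars_in_quartet=3 acc=0xD12A bytes_emitted=3
After char 7 ('0'=52): chars_in_quartet=4 acc=0x344AB4 -> emit 34 4A B4, reset; bytes_emitted=6
After char 8 ('k'=36): chars_in_quartet=1 acc=0x24 bytes_emitted=6
After char 9 ('2'=54): chars_in_quartet=2 acc=0x936 bytes_emitted=6
After char 10 ('G'=6): chars_in_quartet=3 acc=0x24D86 bytes_emitted=6
After char 11 ('T'=19): chars_in_quartet=4 acc=0x936193 -> emit 93 61 93, reset; bytes_emitted=9
After char 12 ('u'=46): chars_in_quartet=1 acc=0x2E bytes_emitted=9
After char 13 ('H'=7): chars_in_quartet=2 acc=0xB87 bytes_emitted=9

Answer: 2 0xB87 9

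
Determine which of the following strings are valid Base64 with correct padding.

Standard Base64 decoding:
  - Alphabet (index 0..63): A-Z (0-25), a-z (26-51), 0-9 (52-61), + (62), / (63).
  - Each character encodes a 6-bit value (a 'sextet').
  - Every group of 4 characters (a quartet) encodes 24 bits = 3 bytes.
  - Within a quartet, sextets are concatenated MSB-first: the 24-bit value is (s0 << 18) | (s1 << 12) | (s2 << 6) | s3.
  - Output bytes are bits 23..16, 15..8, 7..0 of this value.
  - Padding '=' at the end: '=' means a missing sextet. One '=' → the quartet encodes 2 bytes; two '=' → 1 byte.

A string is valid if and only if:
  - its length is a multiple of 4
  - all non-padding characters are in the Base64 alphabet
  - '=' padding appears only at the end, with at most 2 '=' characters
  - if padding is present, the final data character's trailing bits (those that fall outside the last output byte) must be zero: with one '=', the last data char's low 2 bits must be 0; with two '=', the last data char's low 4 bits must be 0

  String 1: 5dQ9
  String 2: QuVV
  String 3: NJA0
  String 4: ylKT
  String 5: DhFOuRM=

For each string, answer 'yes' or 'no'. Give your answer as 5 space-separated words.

Answer: yes yes yes yes yes

Derivation:
String 1: '5dQ9' → valid
String 2: 'QuVV' → valid
String 3: 'NJA0' → valid
String 4: 'ylKT' → valid
String 5: 'DhFOuRM=' → valid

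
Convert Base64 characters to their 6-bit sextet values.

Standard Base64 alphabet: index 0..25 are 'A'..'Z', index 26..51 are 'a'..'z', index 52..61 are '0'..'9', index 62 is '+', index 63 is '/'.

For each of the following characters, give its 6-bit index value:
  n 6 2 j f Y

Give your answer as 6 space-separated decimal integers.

'n': a..z range, 26 + ord('n') − ord('a') = 39
'6': 0..9 range, 52 + ord('6') − ord('0') = 58
'2': 0..9 range, 52 + ord('2') − ord('0') = 54
'j': a..z range, 26 + ord('j') − ord('a') = 35
'f': a..z range, 26 + ord('f') − ord('a') = 31
'Y': A..Z range, ord('Y') − ord('A') = 24

Answer: 39 58 54 35 31 24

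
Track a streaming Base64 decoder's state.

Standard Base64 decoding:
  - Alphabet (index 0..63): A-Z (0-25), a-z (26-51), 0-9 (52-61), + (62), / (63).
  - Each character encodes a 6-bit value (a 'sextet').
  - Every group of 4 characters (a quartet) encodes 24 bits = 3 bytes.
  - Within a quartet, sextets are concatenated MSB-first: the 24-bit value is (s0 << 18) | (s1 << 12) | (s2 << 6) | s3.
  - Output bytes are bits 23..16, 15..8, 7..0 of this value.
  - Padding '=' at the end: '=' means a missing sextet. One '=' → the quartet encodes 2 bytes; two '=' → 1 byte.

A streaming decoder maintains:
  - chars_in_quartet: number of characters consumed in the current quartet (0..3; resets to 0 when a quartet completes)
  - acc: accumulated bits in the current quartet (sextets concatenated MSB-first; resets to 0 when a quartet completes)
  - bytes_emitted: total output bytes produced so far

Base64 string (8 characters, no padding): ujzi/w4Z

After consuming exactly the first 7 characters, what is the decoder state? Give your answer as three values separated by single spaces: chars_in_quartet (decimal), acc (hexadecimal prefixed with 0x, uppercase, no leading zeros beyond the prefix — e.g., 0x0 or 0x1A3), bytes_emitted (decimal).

Answer: 3 0x3FC38 3

Derivation:
After char 0 ('u'=46): chars_in_quartet=1 acc=0x2E bytes_emitted=0
After char 1 ('j'=35): chars_in_quartet=2 acc=0xBA3 bytes_emitted=0
After char 2 ('z'=51): chars_in_quartet=3 acc=0x2E8F3 bytes_emitted=0
After char 3 ('i'=34): chars_in_quartet=4 acc=0xBA3CE2 -> emit BA 3C E2, reset; bytes_emitted=3
After char 4 ('/'=63): chars_in_quartet=1 acc=0x3F bytes_emitted=3
After char 5 ('w'=48): chars_in_quartet=2 acc=0xFF0 bytes_emitted=3
After char 6 ('4'=56): chars_in_quartet=3 acc=0x3FC38 bytes_emitted=3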